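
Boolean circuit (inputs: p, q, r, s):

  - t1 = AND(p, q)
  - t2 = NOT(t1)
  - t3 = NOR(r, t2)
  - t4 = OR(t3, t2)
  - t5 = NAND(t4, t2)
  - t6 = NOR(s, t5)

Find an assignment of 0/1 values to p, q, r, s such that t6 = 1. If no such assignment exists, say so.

p=0, q=0, r=0, s=0

t6 = NOR(s, t5) must be 1, so both s = 0 and t5 = 0.
t5 = NAND(t4, t2) must be 0, so both t4 = 1 and t2 = 1.
Check with p=0, q=0, r=0, s=0:
t1 = AND(p, q) = AND(0, 0) = 0
t2 = NOT(t1) = NOT 0 = 1
t3 = NOR(r, t2) = NOR(0, 1) = 0
t4 = OR(t3, t2) = OR(0, 1) = 1
t5 = NAND(t4, t2) = NAND(1, 1) = 0
t6 = NOR(s, t5) = NOR(0, 0) = 1
So t6 = 1 as required.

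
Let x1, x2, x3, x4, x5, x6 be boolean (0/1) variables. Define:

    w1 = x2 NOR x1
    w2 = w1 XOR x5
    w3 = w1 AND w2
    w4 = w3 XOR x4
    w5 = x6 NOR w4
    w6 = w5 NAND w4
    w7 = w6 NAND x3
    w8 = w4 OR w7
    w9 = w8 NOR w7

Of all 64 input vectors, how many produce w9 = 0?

48

w9 = w8 NOR w7 must be 0, so at least one of w8, w7 is 1.
Enumerating the 64 input combinations, 48 give w9 = 0 and 16 give w9 = 1.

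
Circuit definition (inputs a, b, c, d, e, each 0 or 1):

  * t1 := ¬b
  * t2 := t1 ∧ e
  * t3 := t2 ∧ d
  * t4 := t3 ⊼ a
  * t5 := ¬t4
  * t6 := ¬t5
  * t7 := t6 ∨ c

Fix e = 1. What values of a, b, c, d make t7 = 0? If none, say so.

a=1, b=0, c=0, d=1

Check with e = 1 and a=1, b=0, c=0, d=1:
t1 = ¬b = ¬0 = 1
t2 = t1 ∧ e = 1 ∧ 1 = 1
t3 = t2 ∧ d = 1 ∧ 1 = 1
t4 = t3 ⊼ a = 1 ⊼ 1 = 0
t5 = ¬t4 = ¬0 = 1
t6 = ¬t5 = ¬1 = 0
t7 = t6 ∨ c = 0 ∨ 0 = 0
So t7 = 0.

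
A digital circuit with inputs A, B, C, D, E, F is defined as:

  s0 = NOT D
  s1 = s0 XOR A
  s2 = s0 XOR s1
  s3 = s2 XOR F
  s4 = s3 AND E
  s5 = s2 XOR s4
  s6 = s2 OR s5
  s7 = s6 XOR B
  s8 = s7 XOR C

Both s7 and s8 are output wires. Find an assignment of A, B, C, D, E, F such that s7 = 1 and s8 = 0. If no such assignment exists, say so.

Check with A=1, B=0, C=1, D=0, E=1, F=1:
s0 = NOT D = NOT 0 = 1
s1 = s0 XOR A = 1 XOR 1 = 0
s2 = s0 XOR s1 = 1 XOR 0 = 1
s3 = s2 XOR F = 1 XOR 1 = 0
s4 = s3 AND E = 0 AND 1 = 0
s5 = s2 XOR s4 = 1 XOR 0 = 1
s6 = s2 OR s5 = 1 OR 1 = 1
s7 = s6 XOR B = 1 XOR 0 = 1
s8 = s7 XOR C = 1 XOR 1 = 0
So s7 = 1 and s8 = 0.

A=1, B=0, C=1, D=0, E=1, F=1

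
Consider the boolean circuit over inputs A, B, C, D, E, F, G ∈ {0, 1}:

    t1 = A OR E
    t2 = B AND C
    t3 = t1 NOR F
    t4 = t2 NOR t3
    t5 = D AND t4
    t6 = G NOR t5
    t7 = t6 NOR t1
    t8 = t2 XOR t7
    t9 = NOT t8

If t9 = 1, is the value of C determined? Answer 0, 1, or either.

Both values of C occur among assignments with t9 = 1:
  C=0: A=0, B=0, C=0, D=0, E=0, F=0, G=0
  C=1: A=0, B=0, C=1, D=0, E=0, F=0, G=0

either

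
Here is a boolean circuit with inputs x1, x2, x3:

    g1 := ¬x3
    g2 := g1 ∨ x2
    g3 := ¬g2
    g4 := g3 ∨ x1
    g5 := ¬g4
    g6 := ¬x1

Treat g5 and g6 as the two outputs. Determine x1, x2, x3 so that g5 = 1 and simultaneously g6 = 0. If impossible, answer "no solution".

no solution exists

Across all 8 input combinations, none give both g5 = 1 and g6 = 0.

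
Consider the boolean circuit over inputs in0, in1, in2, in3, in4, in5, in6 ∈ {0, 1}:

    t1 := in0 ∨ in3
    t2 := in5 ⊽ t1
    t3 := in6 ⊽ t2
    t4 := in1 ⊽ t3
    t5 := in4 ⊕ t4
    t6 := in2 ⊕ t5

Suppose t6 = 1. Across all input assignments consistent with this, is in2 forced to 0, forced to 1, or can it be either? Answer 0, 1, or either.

Both values of in2 occur among assignments with t6 = 1:
  in2=0: in0=0, in1=0, in2=0, in3=0, in4=0, in5=0, in6=0
  in2=1: in0=0, in1=0, in2=1, in3=0, in4=0, in5=1, in6=0

either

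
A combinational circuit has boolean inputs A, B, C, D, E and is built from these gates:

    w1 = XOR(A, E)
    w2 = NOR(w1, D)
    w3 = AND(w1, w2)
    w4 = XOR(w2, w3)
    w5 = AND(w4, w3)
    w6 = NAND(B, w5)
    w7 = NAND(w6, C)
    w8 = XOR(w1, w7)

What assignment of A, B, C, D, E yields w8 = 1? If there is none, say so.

w8 = XOR(w1, w7) must be 1, so w1 and w7 differ.
Check with A=0, B=0, C=0, D=0, E=0:
w1 = XOR(A, E) = XOR(0, 0) = 0
w2 = NOR(w1, D) = NOR(0, 0) = 1
w3 = AND(w1, w2) = AND(0, 1) = 0
w4 = XOR(w2, w3) = XOR(1, 0) = 1
w5 = AND(w4, w3) = AND(1, 0) = 0
w6 = NAND(B, w5) = NAND(0, 0) = 1
w7 = NAND(w6, C) = NAND(1, 0) = 1
w8 = XOR(w1, w7) = XOR(0, 1) = 1
So w8 = 1 as required.

A=0, B=0, C=0, D=0, E=0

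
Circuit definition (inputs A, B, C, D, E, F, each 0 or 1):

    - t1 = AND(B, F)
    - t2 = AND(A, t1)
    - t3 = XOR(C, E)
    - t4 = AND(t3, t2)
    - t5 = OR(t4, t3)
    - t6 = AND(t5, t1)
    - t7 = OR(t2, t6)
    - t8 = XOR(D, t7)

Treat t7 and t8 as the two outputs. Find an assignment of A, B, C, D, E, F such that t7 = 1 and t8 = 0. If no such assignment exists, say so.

Check with A=1, B=1, C=0, D=1, E=1, F=1:
t1 = AND(B, F) = AND(1, 1) = 1
t2 = AND(A, t1) = AND(1, 1) = 1
t3 = XOR(C, E) = XOR(0, 1) = 1
t4 = AND(t3, t2) = AND(1, 1) = 1
t5 = OR(t4, t3) = OR(1, 1) = 1
t6 = AND(t5, t1) = AND(1, 1) = 1
t7 = OR(t2, t6) = OR(1, 1) = 1
t8 = XOR(D, t7) = XOR(1, 1) = 0
So t7 = 1 and t8 = 0.

A=1, B=1, C=0, D=1, E=1, F=1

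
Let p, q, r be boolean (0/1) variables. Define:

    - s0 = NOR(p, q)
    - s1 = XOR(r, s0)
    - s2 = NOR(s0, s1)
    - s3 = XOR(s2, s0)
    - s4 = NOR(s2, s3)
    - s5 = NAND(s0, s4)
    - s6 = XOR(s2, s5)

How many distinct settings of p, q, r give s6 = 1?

s6 = XOR(s2, s5) must be 1, so s2 and s5 differ.
Satisfying assignments:
  p=0, q=0, r=0
  p=0, q=0, r=1
  p=0, q=1, r=1
  p=1, q=0, r=1
  p=1, q=1, r=1

5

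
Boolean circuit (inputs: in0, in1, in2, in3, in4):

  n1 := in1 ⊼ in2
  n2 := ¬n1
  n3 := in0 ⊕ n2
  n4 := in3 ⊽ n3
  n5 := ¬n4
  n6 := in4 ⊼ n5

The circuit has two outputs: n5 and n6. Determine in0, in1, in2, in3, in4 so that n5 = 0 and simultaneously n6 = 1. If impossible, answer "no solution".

in0=0, in1=1, in2=0, in3=0, in4=1

Check with in0=0, in1=1, in2=0, in3=0, in4=1:
n1 = in1 ⊼ in2 = 1 ⊼ 0 = 1
n2 = ¬n1 = ¬1 = 0
n3 = in0 ⊕ n2 = 0 ⊕ 0 = 0
n4 = in3 ⊽ n3 = 0 ⊽ 0 = 1
n5 = ¬n4 = ¬1 = 0
n6 = in4 ⊼ n5 = 1 ⊼ 0 = 1
So n5 = 0 and n6 = 1.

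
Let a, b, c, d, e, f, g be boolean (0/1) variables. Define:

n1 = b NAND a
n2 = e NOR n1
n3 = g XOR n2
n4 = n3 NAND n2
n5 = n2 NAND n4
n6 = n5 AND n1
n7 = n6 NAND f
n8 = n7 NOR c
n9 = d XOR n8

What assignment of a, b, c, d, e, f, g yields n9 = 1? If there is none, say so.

a=0, b=0, c=0, d=1, e=1, f=0, g=1

Check with a=0, b=0, c=0, d=1, e=1, f=0, g=1:
n1 = b NAND a = 0 NAND 0 = 1
n2 = e NOR n1 = 1 NOR 1 = 0
n3 = g XOR n2 = 1 XOR 0 = 1
n4 = n3 NAND n2 = 1 NAND 0 = 1
n5 = n2 NAND n4 = 0 NAND 1 = 1
n6 = n5 AND n1 = 1 AND 1 = 1
n7 = n6 NAND f = 1 NAND 0 = 1
n8 = n7 NOR c = 1 NOR 0 = 0
n9 = d XOR n8 = 1 XOR 0 = 1
So n9 = 1 as required.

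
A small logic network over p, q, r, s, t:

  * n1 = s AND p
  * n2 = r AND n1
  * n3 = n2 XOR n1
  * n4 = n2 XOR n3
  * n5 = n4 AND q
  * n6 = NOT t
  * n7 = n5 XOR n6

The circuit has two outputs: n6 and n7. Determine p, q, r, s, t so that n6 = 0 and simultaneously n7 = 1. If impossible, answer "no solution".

p=1, q=1, r=0, s=1, t=1

Check with p=1, q=1, r=0, s=1, t=1:
n1 = s AND p = 1 AND 1 = 1
n2 = r AND n1 = 0 AND 1 = 0
n3 = n2 XOR n1 = 0 XOR 1 = 1
n4 = n2 XOR n3 = 0 XOR 1 = 1
n5 = n4 AND q = 1 AND 1 = 1
n6 = NOT t = NOT 1 = 0
n7 = n5 XOR n6 = 1 XOR 0 = 1
So n6 = 0 and n7 = 1.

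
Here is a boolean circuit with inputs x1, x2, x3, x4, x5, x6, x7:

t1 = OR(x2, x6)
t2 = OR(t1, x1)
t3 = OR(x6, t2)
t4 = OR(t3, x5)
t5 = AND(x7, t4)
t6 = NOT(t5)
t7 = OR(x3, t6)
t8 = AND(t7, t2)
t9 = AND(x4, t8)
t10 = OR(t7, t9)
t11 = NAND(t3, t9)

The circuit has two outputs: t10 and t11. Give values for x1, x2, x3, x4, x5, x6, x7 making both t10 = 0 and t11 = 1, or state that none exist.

x1=0, x2=1, x3=0, x4=0, x5=1, x6=0, x7=1

Check with x1=0, x2=1, x3=0, x4=0, x5=1, x6=0, x7=1:
t1 = OR(x2, x6) = OR(1, 0) = 1
t2 = OR(t1, x1) = OR(1, 0) = 1
t3 = OR(x6, t2) = OR(0, 1) = 1
t4 = OR(t3, x5) = OR(1, 1) = 1
t5 = AND(x7, t4) = AND(1, 1) = 1
t6 = NOT(t5) = NOT 1 = 0
t7 = OR(x3, t6) = OR(0, 0) = 0
t8 = AND(t7, t2) = AND(0, 1) = 0
t9 = AND(x4, t8) = AND(0, 0) = 0
t10 = OR(t7, t9) = OR(0, 0) = 0
t11 = NAND(t3, t9) = NAND(1, 0) = 1
So t10 = 0 and t11 = 1.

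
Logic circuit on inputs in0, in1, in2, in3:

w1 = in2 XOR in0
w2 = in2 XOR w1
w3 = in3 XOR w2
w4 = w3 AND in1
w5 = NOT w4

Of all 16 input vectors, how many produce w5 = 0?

w5 = NOT w4 must be 0, so w4 = 1.
Enumerating the 16 input combinations, 4 give w5 = 0 and 12 give w5 = 1.

4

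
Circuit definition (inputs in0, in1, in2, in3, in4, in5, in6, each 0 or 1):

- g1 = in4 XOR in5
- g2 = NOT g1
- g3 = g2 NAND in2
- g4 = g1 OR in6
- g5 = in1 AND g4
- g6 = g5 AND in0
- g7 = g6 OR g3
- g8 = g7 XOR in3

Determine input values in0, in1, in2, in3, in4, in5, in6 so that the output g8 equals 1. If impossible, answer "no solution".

Check with in0=1, in1=1, in2=0, in3=0, in4=0, in5=0, in6=1:
g1 = in4 XOR in5 = 0 XOR 0 = 0
g2 = NOT g1 = NOT 0 = 1
g3 = g2 NAND in2 = 1 NAND 0 = 1
g4 = g1 OR in6 = 0 OR 1 = 1
g5 = in1 AND g4 = 1 AND 1 = 1
g6 = g5 AND in0 = 1 AND 1 = 1
g7 = g6 OR g3 = 1 OR 1 = 1
g8 = g7 XOR in3 = 1 XOR 0 = 1
So g8 = 1 as required.

in0=1, in1=1, in2=0, in3=0, in4=0, in5=0, in6=1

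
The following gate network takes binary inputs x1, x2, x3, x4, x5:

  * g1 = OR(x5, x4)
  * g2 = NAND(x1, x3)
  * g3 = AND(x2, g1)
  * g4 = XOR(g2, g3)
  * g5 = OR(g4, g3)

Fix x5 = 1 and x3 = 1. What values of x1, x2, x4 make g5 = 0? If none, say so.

x1=1, x2=0, x4=0

Check with x5 = 1 and x3 = 1 and x1=1, x2=0, x4=0:
g1 = OR(x5, x4) = OR(1, 0) = 1
g2 = NAND(x1, x3) = NAND(1, 1) = 0
g3 = AND(x2, g1) = AND(0, 1) = 0
g4 = XOR(g2, g3) = XOR(0, 0) = 0
g5 = OR(g4, g3) = OR(0, 0) = 0
So g5 = 0.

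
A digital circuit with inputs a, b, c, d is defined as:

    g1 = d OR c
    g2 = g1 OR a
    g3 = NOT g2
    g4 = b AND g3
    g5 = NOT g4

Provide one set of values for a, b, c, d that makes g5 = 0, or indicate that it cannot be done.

Check with a=0 b=1 c=0 d=0:
g1 = d OR c = 0 OR 0 = 0
g2 = g1 OR a = 0 OR 0 = 0
g3 = NOT g2 = NOT 0 = 1
g4 = b AND g3 = 1 AND 1 = 1
g5 = NOT g4 = NOT 1 = 0
So g5 = 0 as required.

a=0 b=1 c=0 d=0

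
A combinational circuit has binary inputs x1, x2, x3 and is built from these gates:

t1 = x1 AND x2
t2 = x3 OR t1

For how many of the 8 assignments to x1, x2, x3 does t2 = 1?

t2 = x3 OR t1 must be 1, so at least one of x3, t1 is 1.
Satisfying assignments:
  x1=0, x2=0, x3=1
  x1=0, x2=1, x3=1
  x1=1, x2=0, x3=1
  x1=1, x2=1, x3=0
  x1=1, x2=1, x3=1

5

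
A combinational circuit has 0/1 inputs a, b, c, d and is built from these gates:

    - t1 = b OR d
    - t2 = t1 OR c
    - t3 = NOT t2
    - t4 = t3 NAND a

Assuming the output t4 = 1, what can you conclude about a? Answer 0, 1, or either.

Both values of a occur among assignments with t4 = 1:
  a=0: a=0, b=0, c=0, d=0
  a=1: a=1, b=0, c=0, d=1

either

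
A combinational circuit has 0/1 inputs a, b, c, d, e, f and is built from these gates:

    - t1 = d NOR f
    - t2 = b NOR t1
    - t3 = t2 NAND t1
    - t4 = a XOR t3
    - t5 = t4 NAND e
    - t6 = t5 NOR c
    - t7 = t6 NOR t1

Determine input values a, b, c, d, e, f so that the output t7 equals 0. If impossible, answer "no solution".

a=1, b=1, c=1, d=0, e=1, f=0

t7 = t6 NOR t1 must be 0, so at least one of t6, t1 is 1.
Check with a=1, b=1, c=1, d=0, e=1, f=0:
t1 = d NOR f = 0 NOR 0 = 1
t2 = b NOR t1 = 1 NOR 1 = 0
t3 = t2 NAND t1 = 0 NAND 1 = 1
t4 = a XOR t3 = 1 XOR 1 = 0
t5 = t4 NAND e = 0 NAND 1 = 1
t6 = t5 NOR c = 1 NOR 1 = 0
t7 = t6 NOR t1 = 0 NOR 1 = 0
So t7 = 0 as required.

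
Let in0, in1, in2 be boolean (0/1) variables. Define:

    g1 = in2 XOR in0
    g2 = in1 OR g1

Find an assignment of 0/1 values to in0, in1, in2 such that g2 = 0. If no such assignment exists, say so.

in0=1, in1=0, in2=1

g2 = in1 OR g1 must be 0, so both in1 = 0 and g1 = 0.
Check with in0=1, in1=0, in2=1:
g1 = in2 XOR in0 = 1 XOR 1 = 0
g2 = in1 OR g1 = 0 OR 0 = 0
So g2 = 0 as required.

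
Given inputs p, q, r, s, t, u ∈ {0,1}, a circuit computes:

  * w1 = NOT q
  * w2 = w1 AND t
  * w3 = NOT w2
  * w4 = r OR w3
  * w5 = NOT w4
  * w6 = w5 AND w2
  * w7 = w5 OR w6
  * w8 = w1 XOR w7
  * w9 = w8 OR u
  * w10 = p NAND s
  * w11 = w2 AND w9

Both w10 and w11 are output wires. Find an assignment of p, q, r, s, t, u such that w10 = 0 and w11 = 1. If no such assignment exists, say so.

Check with p=1, q=0, r=1, s=1, t=1, u=0:
w1 = NOT q = NOT 0 = 1
w2 = w1 AND t = 1 AND 1 = 1
w3 = NOT w2 = NOT 1 = 0
w4 = r OR w3 = 1 OR 0 = 1
w5 = NOT w4 = NOT 1 = 0
w6 = w5 AND w2 = 0 AND 1 = 0
w7 = w5 OR w6 = 0 OR 0 = 0
w8 = w1 XOR w7 = 1 XOR 0 = 1
w9 = w8 OR u = 1 OR 0 = 1
w10 = p NAND s = 1 NAND 1 = 0
w11 = w2 AND w9 = 1 AND 1 = 1
So w10 = 0 and w11 = 1.

p=1, q=0, r=1, s=1, t=1, u=0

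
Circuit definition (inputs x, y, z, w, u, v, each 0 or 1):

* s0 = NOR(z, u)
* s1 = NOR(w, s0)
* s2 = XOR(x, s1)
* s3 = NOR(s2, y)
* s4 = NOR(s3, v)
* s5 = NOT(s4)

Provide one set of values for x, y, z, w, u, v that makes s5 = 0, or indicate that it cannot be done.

x=1, y=1, z=1, w=0, u=0, v=0

Check with x=1, y=1, z=1, w=0, u=0, v=0:
s0 = NOR(z, u) = NOR(1, 0) = 0
s1 = NOR(w, s0) = NOR(0, 0) = 1
s2 = XOR(x, s1) = XOR(1, 1) = 0
s3 = NOR(s2, y) = NOR(0, 1) = 0
s4 = NOR(s3, v) = NOR(0, 0) = 1
s5 = NOT(s4) = NOT 1 = 0
So s5 = 0 as required.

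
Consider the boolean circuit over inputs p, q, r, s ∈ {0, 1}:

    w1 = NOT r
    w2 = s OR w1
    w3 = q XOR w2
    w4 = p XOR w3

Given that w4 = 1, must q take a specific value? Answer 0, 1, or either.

Both values of q occur among assignments with w4 = 1:
  q=0: p=0, q=0, r=0, s=0
  q=1: p=0, q=1, r=1, s=0

either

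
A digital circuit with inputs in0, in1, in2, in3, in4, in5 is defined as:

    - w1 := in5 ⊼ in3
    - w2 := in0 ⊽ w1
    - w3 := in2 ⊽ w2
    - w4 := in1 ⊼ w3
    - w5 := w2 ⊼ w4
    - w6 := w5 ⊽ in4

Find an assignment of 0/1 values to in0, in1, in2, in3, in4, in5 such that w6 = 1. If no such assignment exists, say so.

in0=0 in1=0 in2=1 in3=1 in4=0 in5=1

w6 = w5 ⊽ in4 must be 1, so both w5 = 0 and in4 = 0.
w5 = w2 ⊼ w4 must be 0, so both w2 = 1 and w4 = 1.
w2 = in0 ⊽ w1 must be 1, so both in0 = 0 and w1 = 0.
Check with in0=0 in1=0 in2=1 in3=1 in4=0 in5=1:
w1 = in5 ⊼ in3 = 1 ⊼ 1 = 0
w2 = in0 ⊽ w1 = 0 ⊽ 0 = 1
w3 = in2 ⊽ w2 = 1 ⊽ 1 = 0
w4 = in1 ⊼ w3 = 0 ⊼ 0 = 1
w5 = w2 ⊼ w4 = 1 ⊼ 1 = 0
w6 = w5 ⊽ in4 = 0 ⊽ 0 = 1
So w6 = 1 as required.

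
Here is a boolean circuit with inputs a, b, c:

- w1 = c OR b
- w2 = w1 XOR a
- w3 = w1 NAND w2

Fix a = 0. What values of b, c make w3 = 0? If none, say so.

w3 = w1 NAND w2 must be 0, so both w1 = 1 and w2 = 1.
w1 = c OR b must be 1, so at least one of c, b is 1.
Check with a = 0 and b=0, c=1:
w1 = c OR b = 1 OR 0 = 1
w2 = w1 XOR a = 1 XOR 0 = 1
w3 = w1 NAND w2 = 1 NAND 1 = 0
So w3 = 0.

b=0 c=1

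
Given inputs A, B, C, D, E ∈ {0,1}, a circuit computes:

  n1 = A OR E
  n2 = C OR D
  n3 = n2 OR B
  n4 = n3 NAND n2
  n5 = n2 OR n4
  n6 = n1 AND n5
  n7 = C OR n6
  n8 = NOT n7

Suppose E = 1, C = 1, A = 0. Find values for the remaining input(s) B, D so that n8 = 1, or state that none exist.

With E = 1, C = 1, A = 0 fixed, none of the 4 settings of B, D give n8 = 1.
For example, with B=0, D=1:
n1 = A OR E = 0 OR 1 = 1
n2 = C OR D = 1 OR 1 = 1
n3 = n2 OR B = 1 OR 0 = 1
n4 = n3 NAND n2 = 1 NAND 1 = 0
n5 = n2 OR n4 = 1 OR 0 = 1
n6 = n1 AND n5 = 1 AND 1 = 1
n7 = C OR n6 = 1 OR 1 = 1
n8 = NOT n7 = NOT 1 = 0
giving n8 = 0 ≠ 1.

no solution exists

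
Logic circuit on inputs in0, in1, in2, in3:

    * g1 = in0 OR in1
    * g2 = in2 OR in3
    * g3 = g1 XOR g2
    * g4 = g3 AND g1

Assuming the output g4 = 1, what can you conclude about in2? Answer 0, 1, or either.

0

g4 = g3 AND g1 must be 1, so both g3 = 1 and g1 = 1.
g3 = g1 XOR g2 must be 1, so g1 and g2 differ.
Every assignment with g4 = 1 has in2 = 0; there are 3 such assignment(s).
  in0=0, in1=1, in2=0, in3=0
  in0=1, in1=0, in2=0, in3=0
  in0=1, in1=1, in2=0, in3=0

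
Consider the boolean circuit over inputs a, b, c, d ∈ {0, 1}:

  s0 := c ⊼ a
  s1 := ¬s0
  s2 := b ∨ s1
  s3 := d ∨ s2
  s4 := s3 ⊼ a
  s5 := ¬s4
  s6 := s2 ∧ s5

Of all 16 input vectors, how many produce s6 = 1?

6

s6 = s2 ∧ s5 must be 1, so both s2 = 1 and s5 = 1.
s2 = b ∨ s1 must be 1, so at least one of b, s1 is 1.
s5 = ¬s4 must be 1, so s4 = 0.
Satisfying assignments:
  a=1, b=0, c=1, d=0
  a=1, b=0, c=1, d=1
  a=1, b=1, c=0, d=0
  a=1, b=1, c=0, d=1
  a=1, b=1, c=1, d=0
  a=1, b=1, c=1, d=1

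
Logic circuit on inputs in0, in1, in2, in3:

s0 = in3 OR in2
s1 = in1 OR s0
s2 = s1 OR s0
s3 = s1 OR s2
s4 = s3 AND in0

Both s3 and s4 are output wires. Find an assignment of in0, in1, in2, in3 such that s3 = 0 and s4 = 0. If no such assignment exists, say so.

in0=1, in1=0, in2=0, in3=0

Check with in0=1, in1=0, in2=0, in3=0:
s0 = in3 OR in2 = 0 OR 0 = 0
s1 = in1 OR s0 = 0 OR 0 = 0
s2 = s1 OR s0 = 0 OR 0 = 0
s3 = s1 OR s2 = 0 OR 0 = 0
s4 = s3 AND in0 = 0 AND 1 = 0
So s3 = 0 and s4 = 0.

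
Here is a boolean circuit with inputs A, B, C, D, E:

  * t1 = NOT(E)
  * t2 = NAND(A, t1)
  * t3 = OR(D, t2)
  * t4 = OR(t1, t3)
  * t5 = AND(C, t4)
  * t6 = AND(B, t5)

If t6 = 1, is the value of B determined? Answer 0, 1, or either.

1

t6 = AND(B, t5) must be 1, so both B = 1 and t5 = 1.
Every assignment with t6 = 1 has B = 1; there are 8 such assignment(s).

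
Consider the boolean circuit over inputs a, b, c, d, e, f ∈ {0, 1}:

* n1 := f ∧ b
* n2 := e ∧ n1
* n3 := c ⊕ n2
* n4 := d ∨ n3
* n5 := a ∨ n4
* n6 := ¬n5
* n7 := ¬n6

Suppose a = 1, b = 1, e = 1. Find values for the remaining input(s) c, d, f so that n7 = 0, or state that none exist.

no solution exists

With a = 1, b = 1, e = 1 fixed, none of the 8 settings of c, d, f give n7 = 0.
For example, with c=0, d=1, f=0:
n1 = f ∧ b = 0 ∧ 1 = 0
n2 = e ∧ n1 = 1 ∧ 0 = 0
n3 = c ⊕ n2 = 0 ⊕ 0 = 0
n4 = d ∨ n3 = 1 ∨ 0 = 1
n5 = a ∨ n4 = 1 ∨ 1 = 1
n6 = ¬n5 = ¬1 = 0
n7 = ¬n6 = ¬0 = 1
giving n7 = 1 ≠ 0.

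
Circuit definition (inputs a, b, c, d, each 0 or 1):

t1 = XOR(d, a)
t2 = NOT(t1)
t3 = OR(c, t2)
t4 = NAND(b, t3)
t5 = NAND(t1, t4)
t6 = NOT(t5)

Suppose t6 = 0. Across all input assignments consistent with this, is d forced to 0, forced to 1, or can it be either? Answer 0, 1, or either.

Both values of d occur among assignments with t6 = 0:
  d=0: a=0, b=0, c=0, d=0
  d=1: a=0, b=1, c=1, d=1

either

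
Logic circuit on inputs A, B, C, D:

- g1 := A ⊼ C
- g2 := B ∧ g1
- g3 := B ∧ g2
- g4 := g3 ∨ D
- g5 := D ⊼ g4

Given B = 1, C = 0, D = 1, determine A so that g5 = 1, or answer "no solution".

With B = 1, C = 0, D = 1 fixed, none of the 2 settings of A give g5 = 1.
For example, with A=0:
g1 = A ⊼ C = 0 ⊼ 0 = 1
g2 = B ∧ g1 = 1 ∧ 1 = 1
g3 = B ∧ g2 = 1 ∧ 1 = 1
g4 = g3 ∨ D = 1 ∨ 1 = 1
g5 = D ⊼ g4 = 1 ⊼ 1 = 0
giving g5 = 0 ≠ 1.

no solution exists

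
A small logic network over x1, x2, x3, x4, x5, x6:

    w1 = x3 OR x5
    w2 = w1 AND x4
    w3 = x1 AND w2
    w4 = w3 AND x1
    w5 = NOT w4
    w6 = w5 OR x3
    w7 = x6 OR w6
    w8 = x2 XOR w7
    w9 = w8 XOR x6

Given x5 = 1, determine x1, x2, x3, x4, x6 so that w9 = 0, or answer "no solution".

x1=0, x2=1, x3=0, x4=0, x6=0

w9 = w8 XOR x6 must be 0, so w8 and x6 are equal.
Check with x5 = 1 and x1=0, x2=1, x3=0, x4=0, x6=0:
w1 = x3 OR x5 = 0 OR 1 = 1
w2 = w1 AND x4 = 1 AND 0 = 0
w3 = x1 AND w2 = 0 AND 0 = 0
w4 = w3 AND x1 = 0 AND 0 = 0
w5 = NOT w4 = NOT 0 = 1
w6 = w5 OR x3 = 1 OR 0 = 1
w7 = x6 OR w6 = 0 OR 1 = 1
w8 = x2 XOR w7 = 1 XOR 1 = 0
w9 = w8 XOR x6 = 0 XOR 0 = 0
So w9 = 0.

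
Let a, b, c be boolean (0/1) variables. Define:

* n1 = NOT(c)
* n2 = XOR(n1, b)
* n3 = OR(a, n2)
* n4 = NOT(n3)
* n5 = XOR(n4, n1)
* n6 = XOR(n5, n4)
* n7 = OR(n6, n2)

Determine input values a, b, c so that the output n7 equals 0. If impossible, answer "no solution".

n7 = OR(n6, n2) must be 0, so both n6 = 0 and n2 = 0.
n6 = XOR(n5, n4) must be 0, so n5 and n4 are equal.
n2 = XOR(n1, b) must be 0, so n1 and b are equal.
Check with a=0, b=0, c=1:
n1 = NOT(c) = NOT 1 = 0
n2 = XOR(n1, b) = XOR(0, 0) = 0
n3 = OR(a, n2) = OR(0, 0) = 0
n4 = NOT(n3) = NOT 0 = 1
n5 = XOR(n4, n1) = XOR(1, 0) = 1
n6 = XOR(n5, n4) = XOR(1, 1) = 0
n7 = OR(n6, n2) = OR(0, 0) = 0
So n7 = 0 as required.

a=0, b=0, c=1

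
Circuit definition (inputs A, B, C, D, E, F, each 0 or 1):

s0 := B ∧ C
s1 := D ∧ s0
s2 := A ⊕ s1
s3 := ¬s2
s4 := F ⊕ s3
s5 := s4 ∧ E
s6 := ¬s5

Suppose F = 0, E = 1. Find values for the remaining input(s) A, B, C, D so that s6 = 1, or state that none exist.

A=1, B=1, C=1, D=0

Check with F = 0, E = 1 and A=1, B=1, C=1, D=0:
s0 = B ∧ C = 1 ∧ 1 = 1
s1 = D ∧ s0 = 0 ∧ 1 = 0
s2 = A ⊕ s1 = 1 ⊕ 0 = 1
s3 = ¬s2 = ¬1 = 0
s4 = F ⊕ s3 = 0 ⊕ 0 = 0
s5 = s4 ∧ E = 0 ∧ 1 = 0
s6 = ¬s5 = ¬0 = 1
So s6 = 1.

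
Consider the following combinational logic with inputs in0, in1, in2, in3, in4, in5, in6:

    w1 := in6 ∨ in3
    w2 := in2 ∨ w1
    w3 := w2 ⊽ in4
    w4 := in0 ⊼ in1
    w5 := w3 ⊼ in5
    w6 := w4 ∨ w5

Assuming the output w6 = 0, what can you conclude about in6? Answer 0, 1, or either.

0

w6 = w4 ∨ w5 must be 0, so both w4 = 0 and w5 = 0.
Every assignment with w6 = 0 has in6 = 0; there are 1 such assignment(s).
  in0=1, in1=1, in2=0, in3=0, in4=0, in5=1, in6=0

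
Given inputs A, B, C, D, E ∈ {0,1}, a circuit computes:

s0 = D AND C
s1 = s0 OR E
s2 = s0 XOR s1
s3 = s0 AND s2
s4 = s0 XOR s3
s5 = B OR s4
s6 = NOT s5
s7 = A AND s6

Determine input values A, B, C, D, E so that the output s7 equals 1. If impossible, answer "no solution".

A=1, B=0, C=0, D=1, E=0

s7 = A AND s6 must be 1, so both A = 1 and s6 = 1.
Check with A=1, B=0, C=0, D=1, E=0:
s0 = D AND C = 1 AND 0 = 0
s1 = s0 OR E = 0 OR 0 = 0
s2 = s0 XOR s1 = 0 XOR 0 = 0
s3 = s0 AND s2 = 0 AND 0 = 0
s4 = s0 XOR s3 = 0 XOR 0 = 0
s5 = B OR s4 = 0 OR 0 = 0
s6 = NOT s5 = NOT 0 = 1
s7 = A AND s6 = 1 AND 1 = 1
So s7 = 1 as required.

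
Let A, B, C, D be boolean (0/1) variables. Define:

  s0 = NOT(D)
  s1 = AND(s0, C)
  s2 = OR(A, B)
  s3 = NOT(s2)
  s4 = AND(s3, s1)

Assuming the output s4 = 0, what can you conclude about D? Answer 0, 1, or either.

either

Both values of D occur among assignments with s4 = 0:
  D=0: A=0, B=0, C=0, D=0
  D=1: A=0, B=0, C=0, D=1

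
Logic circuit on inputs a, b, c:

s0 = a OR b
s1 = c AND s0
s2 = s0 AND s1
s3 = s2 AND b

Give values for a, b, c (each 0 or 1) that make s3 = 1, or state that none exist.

a=0, b=1, c=1

Check with a=0, b=1, c=1:
s0 = a OR b = 0 OR 1 = 1
s1 = c AND s0 = 1 AND 1 = 1
s2 = s0 AND s1 = 1 AND 1 = 1
s3 = s2 AND b = 1 AND 1 = 1
So s3 = 1 as required.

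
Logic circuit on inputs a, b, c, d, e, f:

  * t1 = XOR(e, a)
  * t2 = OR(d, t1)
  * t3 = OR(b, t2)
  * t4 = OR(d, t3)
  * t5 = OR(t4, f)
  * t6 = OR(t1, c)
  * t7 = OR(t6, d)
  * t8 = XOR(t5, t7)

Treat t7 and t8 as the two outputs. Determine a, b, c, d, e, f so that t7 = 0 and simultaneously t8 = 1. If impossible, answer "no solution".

Check with a=0 b=0 c=0 d=0 e=0 f=1:
t1 = XOR(e, a) = XOR(0, 0) = 0
t2 = OR(d, t1) = OR(0, 0) = 0
t3 = OR(b, t2) = OR(0, 0) = 0
t4 = OR(d, t3) = OR(0, 0) = 0
t5 = OR(t4, f) = OR(0, 1) = 1
t6 = OR(t1, c) = OR(0, 0) = 0
t7 = OR(t6, d) = OR(0, 0) = 0
t8 = XOR(t5, t7) = XOR(1, 0) = 1
So t7 = 0 and t8 = 1.

a=0 b=0 c=0 d=0 e=0 f=1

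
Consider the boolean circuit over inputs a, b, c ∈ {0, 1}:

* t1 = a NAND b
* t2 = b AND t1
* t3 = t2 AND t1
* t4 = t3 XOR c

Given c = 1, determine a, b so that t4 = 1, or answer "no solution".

Check with c = 1 and a=1, b=0:
t1 = a NAND b = 1 NAND 0 = 1
t2 = b AND t1 = 0 AND 1 = 0
t3 = t2 AND t1 = 0 AND 1 = 0
t4 = t3 XOR c = 0 XOR 1 = 1
So t4 = 1.

a=1, b=0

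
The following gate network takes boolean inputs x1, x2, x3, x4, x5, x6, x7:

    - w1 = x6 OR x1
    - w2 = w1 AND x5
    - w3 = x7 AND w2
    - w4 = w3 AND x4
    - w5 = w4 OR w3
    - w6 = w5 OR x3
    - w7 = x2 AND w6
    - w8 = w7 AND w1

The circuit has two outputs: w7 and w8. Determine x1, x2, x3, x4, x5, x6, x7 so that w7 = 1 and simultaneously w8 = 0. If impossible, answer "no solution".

Check with x1=0, x2=1, x3=1, x4=0, x5=1, x6=0, x7=1:
w1 = x6 OR x1 = 0 OR 0 = 0
w2 = w1 AND x5 = 0 AND 1 = 0
w3 = x7 AND w2 = 1 AND 0 = 0
w4 = w3 AND x4 = 0 AND 0 = 0
w5 = w4 OR w3 = 0 OR 0 = 0
w6 = w5 OR x3 = 0 OR 1 = 1
w7 = x2 AND w6 = 1 AND 1 = 1
w8 = w7 AND w1 = 1 AND 0 = 0
So w7 = 1 and w8 = 0.

x1=0, x2=1, x3=1, x4=0, x5=1, x6=0, x7=1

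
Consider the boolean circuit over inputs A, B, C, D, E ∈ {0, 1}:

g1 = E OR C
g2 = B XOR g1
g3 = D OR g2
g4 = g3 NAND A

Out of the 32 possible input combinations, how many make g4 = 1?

g4 = g3 NAND A must be 1, so at least one of g3, A is 0.
Enumerating the 32 input combinations, 20 give g4 = 1 and 12 give g4 = 0.

20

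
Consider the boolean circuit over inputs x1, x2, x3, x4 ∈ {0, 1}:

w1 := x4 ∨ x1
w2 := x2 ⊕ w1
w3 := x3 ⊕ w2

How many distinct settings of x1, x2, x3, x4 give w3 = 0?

w3 = x3 ⊕ w2 must be 0, so x3 and w2 are equal.
Enumerating the 16 input combinations, 8 give w3 = 0 and 8 give w3 = 1.

8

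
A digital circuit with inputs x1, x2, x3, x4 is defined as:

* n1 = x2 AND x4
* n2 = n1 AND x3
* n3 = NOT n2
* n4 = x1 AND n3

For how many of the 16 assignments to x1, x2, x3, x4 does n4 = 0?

9

n4 = x1 AND n3 must be 0, so at least one of x1, n3 is 0.
Enumerating the 16 input combinations, 9 give n4 = 0 and 7 give n4 = 1.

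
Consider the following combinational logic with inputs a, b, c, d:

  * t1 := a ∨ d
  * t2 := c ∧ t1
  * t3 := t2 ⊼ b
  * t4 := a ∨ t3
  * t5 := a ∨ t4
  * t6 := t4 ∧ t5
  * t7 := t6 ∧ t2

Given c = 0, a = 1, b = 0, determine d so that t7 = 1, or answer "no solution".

With c = 0, a = 1, b = 0 fixed, none of the 2 settings of d give t7 = 1.
For example, with d=1:
t1 = a ∨ d = 1 ∨ 1 = 1
t2 = c ∧ t1 = 0 ∧ 1 = 0
t3 = t2 ⊼ b = 0 ⊼ 0 = 1
t4 = a ∨ t3 = 1 ∨ 1 = 1
t5 = a ∨ t4 = 1 ∨ 1 = 1
t6 = t4 ∧ t5 = 1 ∧ 1 = 1
t7 = t6 ∧ t2 = 1 ∧ 0 = 0
giving t7 = 0 ≠ 1.

no solution exists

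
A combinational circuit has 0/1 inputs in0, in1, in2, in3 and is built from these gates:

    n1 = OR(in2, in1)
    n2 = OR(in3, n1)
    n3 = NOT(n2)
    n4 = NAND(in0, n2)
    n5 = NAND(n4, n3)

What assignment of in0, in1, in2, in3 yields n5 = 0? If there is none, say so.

n5 = NAND(n4, n3) must be 0, so both n4 = 1 and n3 = 1.
n4 = NAND(in0, n2) must be 1, so at least one of in0, n2 is 0.
n3 = NOT(n2) must be 1, so n2 = 0.
Check with in0=1, in1=0, in2=0, in3=0:
n1 = OR(in2, in1) = OR(0, 0) = 0
n2 = OR(in3, n1) = OR(0, 0) = 0
n3 = NOT(n2) = NOT 0 = 1
n4 = NAND(in0, n2) = NAND(1, 0) = 1
n5 = NAND(n4, n3) = NAND(1, 1) = 0
So n5 = 0 as required.

in0=1, in1=0, in2=0, in3=0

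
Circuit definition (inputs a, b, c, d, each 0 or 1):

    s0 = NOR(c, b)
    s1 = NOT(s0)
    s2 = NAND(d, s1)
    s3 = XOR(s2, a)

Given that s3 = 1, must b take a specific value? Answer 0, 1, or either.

either

Both values of b occur among assignments with s3 = 1:
  b=0: a=0, b=0, c=0, d=0
  b=1: a=0, b=1, c=0, d=0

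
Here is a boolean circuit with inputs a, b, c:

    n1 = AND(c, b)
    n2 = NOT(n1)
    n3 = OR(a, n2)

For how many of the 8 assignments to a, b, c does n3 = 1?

7

n3 = OR(a, n2) must be 1, so at least one of a, n2 is 1.
Enumerating the 8 input combinations, 7 give n3 = 1 and 1 give n3 = 0.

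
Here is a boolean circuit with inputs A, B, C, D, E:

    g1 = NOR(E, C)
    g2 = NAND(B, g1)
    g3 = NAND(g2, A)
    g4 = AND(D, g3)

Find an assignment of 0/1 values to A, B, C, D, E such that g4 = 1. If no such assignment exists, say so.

g4 = AND(D, g3) must be 1, so both D = 1 and g3 = 1.
g3 = NAND(g2, A) must be 1, so at least one of g2, A is 0.
Check with A=0 B=1 C=0 D=1 E=1:
g1 = NOR(E, C) = NOR(1, 0) = 0
g2 = NAND(B, g1) = NAND(1, 0) = 1
g3 = NAND(g2, A) = NAND(1, 0) = 1
g4 = AND(D, g3) = AND(1, 1) = 1
So g4 = 1 as required.

A=0 B=1 C=0 D=1 E=1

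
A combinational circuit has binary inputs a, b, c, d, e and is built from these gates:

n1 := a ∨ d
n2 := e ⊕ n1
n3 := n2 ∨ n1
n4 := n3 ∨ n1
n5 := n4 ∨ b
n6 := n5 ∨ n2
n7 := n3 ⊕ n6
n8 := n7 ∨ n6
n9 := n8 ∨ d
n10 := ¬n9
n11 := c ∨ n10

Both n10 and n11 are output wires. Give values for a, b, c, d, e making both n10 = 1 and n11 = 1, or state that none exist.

Check with a=0, b=0, c=1, d=0, e=0:
n1 = a ∨ d = 0 ∨ 0 = 0
n2 = e ⊕ n1 = 0 ⊕ 0 = 0
n3 = n2 ∨ n1 = 0 ∨ 0 = 0
n4 = n3 ∨ n1 = 0 ∨ 0 = 0
n5 = n4 ∨ b = 0 ∨ 0 = 0
n6 = n5 ∨ n2 = 0 ∨ 0 = 0
n7 = n3 ⊕ n6 = 0 ⊕ 0 = 0
n8 = n7 ∨ n6 = 0 ∨ 0 = 0
n9 = n8 ∨ d = 0 ∨ 0 = 0
n10 = ¬n9 = ¬0 = 1
n11 = c ∨ n10 = 1 ∨ 1 = 1
So n10 = 1 and n11 = 1.

a=0, b=0, c=1, d=0, e=0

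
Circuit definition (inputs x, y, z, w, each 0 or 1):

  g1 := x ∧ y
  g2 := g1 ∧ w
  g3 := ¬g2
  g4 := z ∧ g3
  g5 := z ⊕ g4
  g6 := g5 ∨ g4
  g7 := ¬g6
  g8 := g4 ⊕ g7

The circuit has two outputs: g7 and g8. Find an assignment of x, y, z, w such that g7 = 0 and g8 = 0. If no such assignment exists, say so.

x=1, y=1, z=1, w=1

Check with x=1, y=1, z=1, w=1:
g1 = x ∧ y = 1 ∧ 1 = 1
g2 = g1 ∧ w = 1 ∧ 1 = 1
g3 = ¬g2 = ¬1 = 0
g4 = z ∧ g3 = 1 ∧ 0 = 0
g5 = z ⊕ g4 = 1 ⊕ 0 = 1
g6 = g5 ∨ g4 = 1 ∨ 0 = 1
g7 = ¬g6 = ¬1 = 0
g8 = g4 ⊕ g7 = 0 ⊕ 0 = 0
So g7 = 0 and g8 = 0.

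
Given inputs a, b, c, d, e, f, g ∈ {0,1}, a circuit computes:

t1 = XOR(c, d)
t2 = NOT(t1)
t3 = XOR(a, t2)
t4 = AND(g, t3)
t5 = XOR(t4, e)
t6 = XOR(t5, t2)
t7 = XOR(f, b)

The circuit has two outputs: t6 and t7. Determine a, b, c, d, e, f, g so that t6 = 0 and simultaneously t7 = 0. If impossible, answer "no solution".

a=0 b=0 c=1 d=1 e=0 f=0 g=1

Check with a=0 b=0 c=1 d=1 e=0 f=0 g=1:
t1 = XOR(c, d) = XOR(1, 1) = 0
t2 = NOT(t1) = NOT 0 = 1
t3 = XOR(a, t2) = XOR(0, 1) = 1
t4 = AND(g, t3) = AND(1, 1) = 1
t5 = XOR(t4, e) = XOR(1, 0) = 1
t6 = XOR(t5, t2) = XOR(1, 1) = 0
t7 = XOR(f, b) = XOR(0, 0) = 0
So t6 = 0 and t7 = 0.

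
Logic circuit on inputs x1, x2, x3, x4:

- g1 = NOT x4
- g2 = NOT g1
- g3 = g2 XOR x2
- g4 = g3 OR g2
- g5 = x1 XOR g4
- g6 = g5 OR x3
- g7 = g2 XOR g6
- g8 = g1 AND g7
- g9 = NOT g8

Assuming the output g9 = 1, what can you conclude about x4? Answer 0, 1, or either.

Both values of x4 occur among assignments with g9 = 1:
  x4=0: x1=0, x2=0, x3=0, x4=0
  x4=1: x1=0, x2=0, x3=0, x4=1

either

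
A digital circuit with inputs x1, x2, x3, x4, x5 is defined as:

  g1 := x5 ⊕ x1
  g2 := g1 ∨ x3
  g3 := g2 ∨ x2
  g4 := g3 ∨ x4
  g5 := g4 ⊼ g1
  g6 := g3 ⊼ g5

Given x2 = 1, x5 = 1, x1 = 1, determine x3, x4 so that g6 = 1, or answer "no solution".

no solution exists

With x2 = 1, x5 = 1, x1 = 1 fixed, none of the 4 settings of x3, x4 give g6 = 1.
For example, with x3=0, x4=0:
g1 = x5 ⊕ x1 = 1 ⊕ 1 = 0
g2 = g1 ∨ x3 = 0 ∨ 0 = 0
g3 = g2 ∨ x2 = 0 ∨ 1 = 1
g4 = g3 ∨ x4 = 1 ∨ 0 = 1
g5 = g4 ⊼ g1 = 1 ⊼ 0 = 1
g6 = g3 ⊼ g5 = 1 ⊼ 1 = 0
giving g6 = 0 ≠ 1.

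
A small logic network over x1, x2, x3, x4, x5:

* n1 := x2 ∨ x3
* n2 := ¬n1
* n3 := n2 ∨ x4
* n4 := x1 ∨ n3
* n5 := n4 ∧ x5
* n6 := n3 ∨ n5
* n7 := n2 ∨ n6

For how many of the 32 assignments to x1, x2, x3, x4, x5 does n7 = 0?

9

n7 = n2 ∨ n6 must be 0, so both n2 = 0 and n6 = 0.
n2 = ¬n1 must be 0, so n1 = 1.
n6 = n3 ∨ n5 must be 0, so both n3 = 0 and n5 = 0.
Enumerating the 32 input combinations, 9 give n7 = 0 and 23 give n7 = 1.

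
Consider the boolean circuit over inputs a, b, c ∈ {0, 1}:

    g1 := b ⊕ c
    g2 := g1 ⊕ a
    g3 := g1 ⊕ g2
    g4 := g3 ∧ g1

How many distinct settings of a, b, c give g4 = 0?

g4 = g3 ∧ g1 must be 0, so at least one of g3, g1 is 0.
Satisfying assignments:
  a=0, b=0, c=0
  a=0, b=0, c=1
  a=0, b=1, c=0
  a=0, b=1, c=1
  a=1, b=0, c=0
  a=1, b=1, c=1

6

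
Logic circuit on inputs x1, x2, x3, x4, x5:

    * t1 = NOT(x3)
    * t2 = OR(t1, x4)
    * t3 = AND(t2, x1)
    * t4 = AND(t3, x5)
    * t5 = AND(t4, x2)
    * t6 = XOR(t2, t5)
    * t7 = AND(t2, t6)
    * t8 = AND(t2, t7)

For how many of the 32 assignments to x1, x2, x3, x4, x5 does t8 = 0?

11

t8 = AND(t2, t7) must be 0, so at least one of t2, t7 is 0.
Enumerating the 32 input combinations, 11 give t8 = 0 and 21 give t8 = 1.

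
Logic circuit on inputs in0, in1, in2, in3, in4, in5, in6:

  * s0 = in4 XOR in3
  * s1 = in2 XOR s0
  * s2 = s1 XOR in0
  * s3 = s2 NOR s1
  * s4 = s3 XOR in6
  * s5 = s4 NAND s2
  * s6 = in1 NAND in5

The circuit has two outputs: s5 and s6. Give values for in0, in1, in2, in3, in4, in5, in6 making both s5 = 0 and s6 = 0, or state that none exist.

Check with in0=0 in1=1 in2=0 in3=0 in4=1 in5=1 in6=1:
s0 = in4 XOR in3 = 1 XOR 0 = 1
s1 = in2 XOR s0 = 0 XOR 1 = 1
s2 = s1 XOR in0 = 1 XOR 0 = 1
s3 = s2 NOR s1 = 1 NOR 1 = 0
s4 = s3 XOR in6 = 0 XOR 1 = 1
s5 = s4 NAND s2 = 1 NAND 1 = 0
s6 = in1 NAND in5 = 1 NAND 1 = 0
So s5 = 0 and s6 = 0.

in0=0 in1=1 in2=0 in3=0 in4=1 in5=1 in6=1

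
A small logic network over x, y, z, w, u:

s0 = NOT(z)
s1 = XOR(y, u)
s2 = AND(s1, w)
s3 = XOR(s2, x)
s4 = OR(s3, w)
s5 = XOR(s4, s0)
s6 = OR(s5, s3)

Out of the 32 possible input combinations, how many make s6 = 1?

s6 = OR(s5, s3) must be 1, so at least one of s5, s3 is 1.
Enumerating the 32 input combinations, 24 give s6 = 1 and 8 give s6 = 0.

24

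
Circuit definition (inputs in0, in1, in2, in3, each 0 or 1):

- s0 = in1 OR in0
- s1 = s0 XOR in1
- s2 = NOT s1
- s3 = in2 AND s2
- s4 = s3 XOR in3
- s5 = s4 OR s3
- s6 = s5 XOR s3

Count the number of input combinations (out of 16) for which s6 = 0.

s6 = s5 XOR s3 must be 0, so s5 and s3 are equal.
Enumerating the 16 input combinations, 11 give s6 = 0 and 5 give s6 = 1.

11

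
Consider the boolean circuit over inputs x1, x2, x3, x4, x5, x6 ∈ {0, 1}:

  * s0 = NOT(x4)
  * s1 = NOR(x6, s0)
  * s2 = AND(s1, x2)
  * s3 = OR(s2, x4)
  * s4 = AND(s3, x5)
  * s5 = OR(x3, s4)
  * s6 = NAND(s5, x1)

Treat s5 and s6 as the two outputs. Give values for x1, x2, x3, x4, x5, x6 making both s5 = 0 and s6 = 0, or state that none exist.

no solution exists

Across all 64 input combinations, none give both s5 = 0 and s6 = 0.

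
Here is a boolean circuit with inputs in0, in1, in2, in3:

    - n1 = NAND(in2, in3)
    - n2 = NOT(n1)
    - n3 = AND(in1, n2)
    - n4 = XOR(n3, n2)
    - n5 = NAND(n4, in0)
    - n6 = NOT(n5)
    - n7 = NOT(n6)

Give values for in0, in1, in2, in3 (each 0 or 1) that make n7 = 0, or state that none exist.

n7 = NOT(n6) must be 0, so n6 = 1.
n6 = NOT(n5) must be 1, so n5 = 0.
n5 = NAND(n4, in0) must be 0, so both n4 = 1 and in0 = 1.
Check with in0=1, in1=0, in2=1, in3=1:
n1 = NAND(in2, in3) = NAND(1, 1) = 0
n2 = NOT(n1) = NOT 0 = 1
n3 = AND(in1, n2) = AND(0, 1) = 0
n4 = XOR(n3, n2) = XOR(0, 1) = 1
n5 = NAND(n4, in0) = NAND(1, 1) = 0
n6 = NOT(n5) = NOT 0 = 1
n7 = NOT(n6) = NOT 1 = 0
So n7 = 0 as required.

in0=1, in1=0, in2=1, in3=1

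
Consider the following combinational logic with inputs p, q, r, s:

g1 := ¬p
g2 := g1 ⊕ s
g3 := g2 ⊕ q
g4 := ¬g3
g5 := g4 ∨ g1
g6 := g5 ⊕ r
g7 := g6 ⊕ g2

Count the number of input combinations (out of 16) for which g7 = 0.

8

g7 = g6 ⊕ g2 must be 0, so g6 and g2 are equal.
Enumerating the 16 input combinations, 8 give g7 = 0 and 8 give g7 = 1.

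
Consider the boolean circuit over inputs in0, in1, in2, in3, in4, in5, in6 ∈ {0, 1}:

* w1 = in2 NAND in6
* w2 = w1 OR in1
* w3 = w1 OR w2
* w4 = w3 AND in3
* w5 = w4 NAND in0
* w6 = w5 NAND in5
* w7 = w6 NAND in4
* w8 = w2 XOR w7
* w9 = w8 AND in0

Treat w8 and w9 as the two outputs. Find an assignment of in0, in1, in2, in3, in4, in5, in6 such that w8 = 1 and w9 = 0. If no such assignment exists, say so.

in0=0 in1=0 in2=1 in3=0 in4=1 in5=1 in6=1

Check with in0=0 in1=0 in2=1 in3=0 in4=1 in5=1 in6=1:
w1 = in2 NAND in6 = 1 NAND 1 = 0
w2 = w1 OR in1 = 0 OR 0 = 0
w3 = w1 OR w2 = 0 OR 0 = 0
w4 = w3 AND in3 = 0 AND 0 = 0
w5 = w4 NAND in0 = 0 NAND 0 = 1
w6 = w5 NAND in5 = 1 NAND 1 = 0
w7 = w6 NAND in4 = 0 NAND 1 = 1
w8 = w2 XOR w7 = 0 XOR 1 = 1
w9 = w8 AND in0 = 1 AND 0 = 0
So w8 = 1 and w9 = 0.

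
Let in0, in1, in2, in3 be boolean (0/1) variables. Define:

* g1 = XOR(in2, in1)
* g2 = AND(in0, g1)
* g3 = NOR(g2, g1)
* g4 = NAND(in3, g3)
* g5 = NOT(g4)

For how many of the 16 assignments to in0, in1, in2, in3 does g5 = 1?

4

g5 = NOT(g4) must be 1, so g4 = 0.
g4 = NAND(in3, g3) must be 0, so both in3 = 1 and g3 = 1.
Satisfying assignments:
  in0=0, in1=0, in2=0, in3=1
  in0=0, in1=1, in2=1, in3=1
  in0=1, in1=0, in2=0, in3=1
  in0=1, in1=1, in2=1, in3=1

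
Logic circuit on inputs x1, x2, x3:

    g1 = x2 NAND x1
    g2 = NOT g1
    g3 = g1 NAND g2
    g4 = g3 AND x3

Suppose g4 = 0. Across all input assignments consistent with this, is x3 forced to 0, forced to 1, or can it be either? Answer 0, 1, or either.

g4 = g3 AND x3 must be 0, so at least one of g3, x3 is 0.
Every assignment with g4 = 0 has x3 = 0; there are 4 such assignment(s).
  x1=0, x2=0, x3=0
  x1=0, x2=1, x3=0
  x1=1, x2=0, x3=0
  x1=1, x2=1, x3=0

0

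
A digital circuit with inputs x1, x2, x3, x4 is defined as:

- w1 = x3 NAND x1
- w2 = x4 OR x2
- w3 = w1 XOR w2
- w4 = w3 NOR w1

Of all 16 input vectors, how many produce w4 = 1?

w4 = w3 NOR w1 must be 1, so both w3 = 0 and w1 = 0.
Satisfying assignments:
  x1=1, x2=0, x3=1, x4=0

1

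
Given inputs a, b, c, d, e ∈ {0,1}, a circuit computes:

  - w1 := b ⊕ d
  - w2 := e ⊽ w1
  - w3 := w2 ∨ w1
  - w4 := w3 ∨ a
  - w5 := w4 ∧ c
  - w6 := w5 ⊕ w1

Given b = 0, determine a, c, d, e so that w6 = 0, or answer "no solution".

w6 = w5 ⊕ w1 must be 0, so w5 and w1 are equal.
Check with b = 0 and a=0, c=1, d=1, e=0:
w1 = b ⊕ d = 0 ⊕ 1 = 1
w2 = e ⊽ w1 = 0 ⊽ 1 = 0
w3 = w2 ∨ w1 = 0 ∨ 1 = 1
w4 = w3 ∨ a = 1 ∨ 0 = 1
w5 = w4 ∧ c = 1 ∧ 1 = 1
w6 = w5 ⊕ w1 = 1 ⊕ 1 = 0
So w6 = 0.

a=0, c=1, d=1, e=0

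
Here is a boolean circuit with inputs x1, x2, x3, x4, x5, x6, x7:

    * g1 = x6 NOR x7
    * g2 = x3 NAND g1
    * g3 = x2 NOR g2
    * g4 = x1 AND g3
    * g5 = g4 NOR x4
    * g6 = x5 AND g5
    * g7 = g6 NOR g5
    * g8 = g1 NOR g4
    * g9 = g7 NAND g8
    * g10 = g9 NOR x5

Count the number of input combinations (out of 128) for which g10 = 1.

24

g10 = g9 NOR x5 must be 1, so both g9 = 0 and x5 = 0.
Enumerating the 128 input combinations, 24 give g10 = 1 and 104 give g10 = 0.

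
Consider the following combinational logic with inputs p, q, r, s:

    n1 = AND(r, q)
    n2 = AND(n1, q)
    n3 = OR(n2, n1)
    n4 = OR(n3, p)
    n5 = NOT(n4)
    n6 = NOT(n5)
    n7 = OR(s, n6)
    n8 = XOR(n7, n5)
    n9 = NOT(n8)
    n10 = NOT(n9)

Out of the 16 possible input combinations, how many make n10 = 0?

n10 = NOT(n9) must be 0, so n9 = 1.
n9 = NOT(n8) must be 1, so n8 = 0.
Satisfying assignments:
  p=0, q=0, r=0, s=1
  p=0, q=0, r=1, s=1
  p=0, q=1, r=0, s=1

3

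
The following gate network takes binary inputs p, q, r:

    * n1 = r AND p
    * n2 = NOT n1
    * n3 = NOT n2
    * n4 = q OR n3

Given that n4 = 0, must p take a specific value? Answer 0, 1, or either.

either

Both values of p occur among assignments with n4 = 0:
  p=0: p=0, q=0, r=0
  p=1: p=1, q=0, r=0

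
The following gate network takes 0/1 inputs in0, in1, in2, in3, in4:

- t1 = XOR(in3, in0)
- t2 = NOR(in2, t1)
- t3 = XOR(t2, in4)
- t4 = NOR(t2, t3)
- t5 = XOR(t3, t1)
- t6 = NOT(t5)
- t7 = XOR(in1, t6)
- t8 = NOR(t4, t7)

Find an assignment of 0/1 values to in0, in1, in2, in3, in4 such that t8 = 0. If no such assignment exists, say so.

t8 = NOR(t4, t7) must be 0, so at least one of t4, t7 is 1.
Check with in0=1, in1=1, in2=0, in3=0, in4=0:
t1 = XOR(in3, in0) = XOR(0, 1) = 1
t2 = NOR(in2, t1) = NOR(0, 1) = 0
t3 = XOR(t2, in4) = XOR(0, 0) = 0
t4 = NOR(t2, t3) = NOR(0, 0) = 1
t5 = XOR(t3, t1) = XOR(0, 1) = 1
t6 = NOT(t5) = NOT 1 = 0
t7 = XOR(in1, t6) = XOR(1, 0) = 1
t8 = NOR(t4, t7) = NOR(1, 1) = 0
So t8 = 0 as required.

in0=1, in1=1, in2=0, in3=0, in4=0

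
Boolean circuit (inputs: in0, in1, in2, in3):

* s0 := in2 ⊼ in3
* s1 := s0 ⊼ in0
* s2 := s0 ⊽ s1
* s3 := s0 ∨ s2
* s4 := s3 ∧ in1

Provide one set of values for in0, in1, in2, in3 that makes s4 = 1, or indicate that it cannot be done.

in0=0 in1=1 in2=0 in3=0

s4 = s3 ∧ in1 must be 1, so both s3 = 1 and in1 = 1.
Check with in0=0 in1=1 in2=0 in3=0:
s0 = in2 ⊼ in3 = 0 ⊼ 0 = 1
s1 = s0 ⊼ in0 = 1 ⊼ 0 = 1
s2 = s0 ⊽ s1 = 1 ⊽ 1 = 0
s3 = s0 ∨ s2 = 1 ∨ 0 = 1
s4 = s3 ∧ in1 = 1 ∧ 1 = 1
So s4 = 1 as required.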